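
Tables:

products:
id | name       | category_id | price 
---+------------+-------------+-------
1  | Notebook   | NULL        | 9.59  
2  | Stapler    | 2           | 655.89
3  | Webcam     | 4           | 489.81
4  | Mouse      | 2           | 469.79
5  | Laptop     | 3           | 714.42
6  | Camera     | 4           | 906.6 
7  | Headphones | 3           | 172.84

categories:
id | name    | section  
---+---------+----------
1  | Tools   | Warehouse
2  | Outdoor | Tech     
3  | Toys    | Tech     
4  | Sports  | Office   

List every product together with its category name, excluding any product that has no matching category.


INNER JOIN keeps only products rows whose category_id matches an id in categories. Walk through each product:
  - product 1 (Notebook): category_id=NULL, no match -> dropped
  - product 2 (Stapler): category_id=2 -> matches Outdoor
  - product 3 (Webcam): category_id=4 -> matches Sports
  - product 4 (Mouse): category_id=2 -> matches Outdoor
  - product 5 (Laptop): category_id=3 -> matches Toys
  - product 6 (Camera): category_id=4 -> matches Sports
  - product 7 (Headphones): category_id=3 -> matches Toys
So 1 of 7 rows is dropped.

SQL:
SELECT a.name, b.name AS category
FROM products a
INNER JOIN categories b ON a.category_id = b.id

Result:
name       | category
-----------+---------
Stapler    | Outdoor 
Webcam     | Sports  
Mouse      | Outdoor 
Laptop     | Toys    
Camera     | Sports  
Headphones | Toys    


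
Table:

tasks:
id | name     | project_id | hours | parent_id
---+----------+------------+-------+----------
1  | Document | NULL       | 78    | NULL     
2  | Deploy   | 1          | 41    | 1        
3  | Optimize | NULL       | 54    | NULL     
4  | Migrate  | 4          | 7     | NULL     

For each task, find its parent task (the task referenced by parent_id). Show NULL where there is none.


This is a self-join: tasks is joined to a second copy of itself, matching each row's parent_id to another row's id. Use LEFT JOIN so rows with parent_id=NULL are kept.
  - task 1 (Document): parent_id=NULL -> NULL
  - task 2 (Deploy): parent_id=1 -> Document
  - task 3 (Optimize): parent_id=NULL -> NULL
  - task 4 (Migrate): parent_id=NULL -> NULL

SQL:
SELECT a.name AS item, b.name AS parent
FROM tasks a
LEFT JOIN tasks b ON a.parent_id = b.id

Result:
item     | parent  
---------+---------
Document | NULL    
Deploy   | Document
Optimize | NULL    
Migrate  | NULL    


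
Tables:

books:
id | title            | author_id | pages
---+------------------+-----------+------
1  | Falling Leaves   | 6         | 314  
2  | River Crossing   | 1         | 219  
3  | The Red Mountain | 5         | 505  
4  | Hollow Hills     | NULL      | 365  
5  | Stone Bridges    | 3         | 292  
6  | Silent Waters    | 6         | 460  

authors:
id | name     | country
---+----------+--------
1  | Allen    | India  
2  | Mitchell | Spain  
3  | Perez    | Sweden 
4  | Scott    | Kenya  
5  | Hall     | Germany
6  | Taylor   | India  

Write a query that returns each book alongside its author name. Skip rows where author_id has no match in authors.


INNER JOIN keeps only books rows whose author_id matches an id in authors. Walk through each book:
  - book 1 (Falling Leaves): author_id=6 -> matches Taylor
  - book 2 (River Crossing): author_id=1 -> matches Allen
  - book 3 (The Red Mountain): author_id=5 -> matches Hall
  - book 4 (Hollow Hills): author_id=NULL, no match -> dropped
  - book 5 (Stone Bridges): author_id=3 -> matches Perez
  - book 6 (Silent Waters): author_id=6 -> matches Taylor
So 1 of 6 rows is dropped.

SQL:
SELECT a.title, b.name AS author
FROM books a
INNER JOIN authors b ON a.author_id = b.id

Result:
title            | author
-----------------+-------
Falling Leaves   | Taylor
River Crossing   | Allen 
The Red Mountain | Hall  
Stone Bridges    | Perez 
Silent Waters    | Taylor


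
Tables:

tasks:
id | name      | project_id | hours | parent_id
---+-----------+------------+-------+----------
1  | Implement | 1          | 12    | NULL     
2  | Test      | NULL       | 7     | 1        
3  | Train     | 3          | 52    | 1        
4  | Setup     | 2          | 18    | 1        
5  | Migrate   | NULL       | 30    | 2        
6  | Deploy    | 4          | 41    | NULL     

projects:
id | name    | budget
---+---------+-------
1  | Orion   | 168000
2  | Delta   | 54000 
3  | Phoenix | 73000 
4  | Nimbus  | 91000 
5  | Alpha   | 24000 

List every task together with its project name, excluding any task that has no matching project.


INNER JOIN keeps only tasks rows whose project_id matches an id in projects. Walk through each task:
  - task 1 (Implement): project_id=1 -> matches Orion
  - task 2 (Test): project_id=NULL, no match -> dropped
  - task 3 (Train): project_id=3 -> matches Phoenix
  - task 4 (Setup): project_id=2 -> matches Delta
  - task 5 (Migrate): project_id=NULL, no match -> dropped
  - task 6 (Deploy): project_id=4 -> matches Nimbus
So 2 of 6 rows are dropped.

SQL:
SELECT a.name, b.name AS project
FROM tasks a
INNER JOIN projects b ON a.project_id = b.id

Result:
name      | project
----------+--------
Implement | Orion  
Train     | Phoenix
Setup     | Delta  
Deploy    | Nimbus 


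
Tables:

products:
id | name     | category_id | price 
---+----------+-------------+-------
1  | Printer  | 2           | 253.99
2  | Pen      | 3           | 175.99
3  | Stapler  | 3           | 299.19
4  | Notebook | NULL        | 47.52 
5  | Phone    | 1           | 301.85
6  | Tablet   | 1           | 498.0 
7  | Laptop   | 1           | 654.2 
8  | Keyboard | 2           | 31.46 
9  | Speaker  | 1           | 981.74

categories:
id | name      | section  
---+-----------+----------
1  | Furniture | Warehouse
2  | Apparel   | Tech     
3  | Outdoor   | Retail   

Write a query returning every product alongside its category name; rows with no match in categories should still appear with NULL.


LEFT JOIN keeps every row from products (the left table); where category_id has no match in categories, the category columns become NULL. Walk through each product:
  - product 1 (Printer): category_id=2 -> matches Apparel
  - product 2 (Pen): category_id=3 -> matches Outdoor
  - product 3 (Stapler): category_id=3 -> matches Outdoor
  - product 4 (Notebook): category_id=NULL, no match -> kept with NULL
  - product 5 (Phone): category_id=1 -> matches Furniture
  - product 6 (Tablet): category_id=1 -> matches Furniture
  - product 7 (Laptop): category_id=1 -> matches Furniture
  - product 8 (Keyboard): category_id=2 -> matches Apparel
  - product 9 (Speaker): category_id=1 -> matches Furniture
All 9 rows appear; 1 has NULL category.

SQL:
SELECT a.name, b.name AS category
FROM products a
LEFT JOIN categories b ON a.category_id = b.id

Result:
name     | category 
---------+----------
Printer  | Apparel  
Pen      | Outdoor  
Stapler  | Outdoor  
Notebook | NULL     
Phone    | Furniture
Tablet   | Furniture
Laptop   | Furniture
Keyboard | Apparel  
Speaker  | Furniture


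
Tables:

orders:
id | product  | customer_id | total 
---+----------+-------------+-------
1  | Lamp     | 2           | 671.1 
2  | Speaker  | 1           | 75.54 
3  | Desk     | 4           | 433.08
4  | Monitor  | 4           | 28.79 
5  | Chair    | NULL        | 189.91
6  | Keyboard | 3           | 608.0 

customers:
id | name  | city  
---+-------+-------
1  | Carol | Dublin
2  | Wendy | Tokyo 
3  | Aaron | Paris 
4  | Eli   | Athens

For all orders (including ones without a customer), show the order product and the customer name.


LEFT JOIN keeps every row from orders (the left table); where customer_id has no match in customers, the customer columns become NULL. Walk through each order:
  - order 1 (Lamp): customer_id=2 -> matches Wendy
  - order 2 (Speaker): customer_id=1 -> matches Carol
  - order 3 (Desk): customer_id=4 -> matches Eli
  - order 4 (Monitor): customer_id=4 -> matches Eli
  - order 5 (Chair): customer_id=NULL, no match -> kept with NULL
  - order 6 (Keyboard): customer_id=3 -> matches Aaron
All 6 rows appear; 1 has NULL customer.

SQL:
SELECT a.product, b.name AS customer
FROM orders a
LEFT JOIN customers b ON a.customer_id = b.id

Result:
product  | customer
---------+---------
Lamp     | Wendy   
Speaker  | Carol   
Desk     | Eli     
Monitor  | Eli     
Chair    | NULL    
Keyboard | Aaron   


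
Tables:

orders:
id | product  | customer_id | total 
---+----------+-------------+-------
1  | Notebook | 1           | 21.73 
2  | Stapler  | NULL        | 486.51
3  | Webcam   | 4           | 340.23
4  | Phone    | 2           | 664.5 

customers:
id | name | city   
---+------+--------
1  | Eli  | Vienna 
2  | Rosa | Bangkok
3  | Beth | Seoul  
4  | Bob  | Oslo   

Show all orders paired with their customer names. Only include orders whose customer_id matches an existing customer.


INNER JOIN keeps only orders rows whose customer_id matches an id in customers. Walk through each order:
  - order 1 (Notebook): customer_id=1 -> matches Eli
  - order 2 (Stapler): customer_id=NULL, no match -> dropped
  - order 3 (Webcam): customer_id=4 -> matches Bob
  - order 4 (Phone): customer_id=2 -> matches Rosa
So 1 of 4 rows is dropped.

SQL:
SELECT a.product, b.name AS customer
FROM orders a
INNER JOIN customers b ON a.customer_id = b.id

Result:
product  | customer
---------+---------
Notebook | Eli     
Webcam   | Bob     
Phone    | Rosa    


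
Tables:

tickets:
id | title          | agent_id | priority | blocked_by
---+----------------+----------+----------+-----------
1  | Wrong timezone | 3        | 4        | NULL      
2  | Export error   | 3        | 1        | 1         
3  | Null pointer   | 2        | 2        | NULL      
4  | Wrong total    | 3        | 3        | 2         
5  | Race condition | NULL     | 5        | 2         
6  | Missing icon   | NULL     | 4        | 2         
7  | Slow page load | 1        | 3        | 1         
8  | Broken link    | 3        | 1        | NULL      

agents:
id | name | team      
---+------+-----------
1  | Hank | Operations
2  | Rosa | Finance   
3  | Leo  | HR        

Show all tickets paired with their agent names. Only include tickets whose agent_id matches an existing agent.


INNER JOIN keeps only tickets rows whose agent_id matches an id in agents. Walk through each ticket:
  - ticket 1 (Wrong timezone): agent_id=3 -> matches Leo
  - ticket 2 (Export error): agent_id=3 -> matches Leo
  - ticket 3 (Null pointer): agent_id=2 -> matches Rosa
  - ticket 4 (Wrong total): agent_id=3 -> matches Leo
  - ticket 5 (Race condition): agent_id=NULL, no match -> dropped
  - ticket 6 (Missing icon): agent_id=NULL, no match -> dropped
  - ticket 7 (Slow page load): agent_id=1 -> matches Hank
  - ticket 8 (Broken link): agent_id=3 -> matches Leo
So 2 of 8 rows are dropped.

SQL:
SELECT a.title, b.name AS agent
FROM tickets a
INNER JOIN agents b ON a.agent_id = b.id

Result:
title          | agent
---------------+------
Wrong timezone | Leo  
Export error   | Leo  
Null pointer   | Rosa 
Wrong total    | Leo  
Slow page load | Hank 
Broken link    | Leo  


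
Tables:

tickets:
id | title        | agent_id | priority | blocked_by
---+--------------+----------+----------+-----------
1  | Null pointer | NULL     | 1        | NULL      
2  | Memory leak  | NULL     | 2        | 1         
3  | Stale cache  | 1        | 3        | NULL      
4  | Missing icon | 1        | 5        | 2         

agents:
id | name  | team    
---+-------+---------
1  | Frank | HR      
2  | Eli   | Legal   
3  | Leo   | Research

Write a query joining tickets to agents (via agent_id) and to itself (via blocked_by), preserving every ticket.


Two LEFT JOINs from the same base table tickets: one to agents via agent_id, one to tickets itself via blocked_by. Both are LEFT so every ticket is preserved.
Match against agents:
  - ticket 1 (Null pointer): agent_id=NULL, no match -> kept with NULL
  - ticket 2 (Memory leak): agent_id=NULL, no match -> kept with NULL
  - ticket 3 (Stale cache): agent_id=1 -> matches Frank
  - ticket 4 (Missing icon): agent_id=1 -> matches Frank
Match against tickets (self):
  - ticket 1 (Null pointer): blocked_by=NULL -> NULL
  - ticket 2 (Memory leak): blocked_by=1 -> Null pointer
  - ticket 3 (Stale cache): blocked_by=NULL -> NULL
  - ticket 4 (Missing icon): blocked_by=2 -> Memory leak

SQL:
SELECT a.title, b.name AS agent, c.title AS blocked_by
FROM tickets a
LEFT JOIN agents b ON a.agent_id = b.id
LEFT JOIN tickets c ON a.blocked_by = c.id

Result:
title        | agent | blocked_by  
-------------+-------+-------------
Null pointer | NULL  | NULL        
Memory leak  | NULL  | Null pointer
Stale cache  | Frank | NULL        
Missing icon | Frank | Memory leak 


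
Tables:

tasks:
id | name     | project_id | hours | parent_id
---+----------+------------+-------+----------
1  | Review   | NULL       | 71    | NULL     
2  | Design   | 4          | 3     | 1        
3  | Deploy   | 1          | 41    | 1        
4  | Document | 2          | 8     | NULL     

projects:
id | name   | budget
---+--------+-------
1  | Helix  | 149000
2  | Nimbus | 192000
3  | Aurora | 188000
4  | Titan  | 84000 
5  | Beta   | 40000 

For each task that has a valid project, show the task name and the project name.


INNER JOIN keeps only tasks rows whose project_id matches an id in projects. Walk through each task:
  - task 1 (Review): project_id=NULL, no match -> dropped
  - task 2 (Design): project_id=4 -> matches Titan
  - task 3 (Deploy): project_id=1 -> matches Helix
  - task 4 (Document): project_id=2 -> matches Nimbus
So 1 of 4 rows is dropped.

SQL:
SELECT a.name, b.name AS project
FROM tasks a
INNER JOIN projects b ON a.project_id = b.id

Result:
name     | project
---------+--------
Design   | Titan  
Deploy   | Helix  
Document | Nimbus 


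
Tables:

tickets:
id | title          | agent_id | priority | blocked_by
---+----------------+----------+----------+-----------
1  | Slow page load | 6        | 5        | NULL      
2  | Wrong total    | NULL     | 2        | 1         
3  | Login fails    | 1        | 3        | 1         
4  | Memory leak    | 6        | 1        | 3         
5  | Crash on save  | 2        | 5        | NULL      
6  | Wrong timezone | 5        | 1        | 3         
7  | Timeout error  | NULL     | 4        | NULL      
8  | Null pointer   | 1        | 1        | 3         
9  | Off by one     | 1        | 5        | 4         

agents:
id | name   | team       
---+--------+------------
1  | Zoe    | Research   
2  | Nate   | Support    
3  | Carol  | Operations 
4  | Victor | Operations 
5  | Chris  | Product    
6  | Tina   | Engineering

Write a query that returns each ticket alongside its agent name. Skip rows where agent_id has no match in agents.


INNER JOIN keeps only tickets rows whose agent_id matches an id in agents. Walk through each ticket:
  - ticket 1 (Slow page load): agent_id=6 -> matches Tina
  - ticket 2 (Wrong total): agent_id=NULL, no match -> dropped
  - ticket 3 (Login fails): agent_id=1 -> matches Zoe
  - ticket 4 (Memory leak): agent_id=6 -> matches Tina
  - ticket 5 (Crash on save): agent_id=2 -> matches Nate
  - ticket 6 (Wrong timezone): agent_id=5 -> matches Chris
  - ticket 7 (Timeout error): agent_id=NULL, no match -> dropped
  - ticket 8 (Null pointer): agent_id=1 -> matches Zoe
  - ticket 9 (Off by one): agent_id=1 -> matches Zoe
So 2 of 9 rows are dropped.

SQL:
SELECT a.title, b.name AS agent
FROM tickets a
INNER JOIN agents b ON a.agent_id = b.id

Result:
title          | agent
---------------+------
Slow page load | Tina 
Login fails    | Zoe  
Memory leak    | Tina 
Crash on save  | Nate 
Wrong timezone | Chris
Null pointer   | Zoe  
Off by one     | Zoe  


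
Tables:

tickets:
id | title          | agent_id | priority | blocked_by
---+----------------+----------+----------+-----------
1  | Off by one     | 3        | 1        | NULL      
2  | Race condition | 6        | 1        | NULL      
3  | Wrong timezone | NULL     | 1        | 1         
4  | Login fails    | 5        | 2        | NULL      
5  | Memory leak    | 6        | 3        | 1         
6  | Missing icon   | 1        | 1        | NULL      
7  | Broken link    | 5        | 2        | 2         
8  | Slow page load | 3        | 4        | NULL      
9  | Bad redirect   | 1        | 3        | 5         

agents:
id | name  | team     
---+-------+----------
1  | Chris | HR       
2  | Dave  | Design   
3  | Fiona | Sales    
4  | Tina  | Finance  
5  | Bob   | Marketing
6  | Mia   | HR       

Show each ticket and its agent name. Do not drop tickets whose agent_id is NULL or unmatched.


LEFT JOIN keeps every row from tickets (the left table); where agent_id has no match in agents, the agent columns become NULL. Walk through each ticket:
  - ticket 1 (Off by one): agent_id=3 -> matches Fiona
  - ticket 2 (Race condition): agent_id=6 -> matches Mia
  - ticket 3 (Wrong timezone): agent_id=NULL, no match -> kept with NULL
  - ticket 4 (Login fails): agent_id=5 -> matches Bob
  - ticket 5 (Memory leak): agent_id=6 -> matches Mia
  - ticket 6 (Missing icon): agent_id=1 -> matches Chris
  - ticket 7 (Broken link): agent_id=5 -> matches Bob
  - ticket 8 (Slow page load): agent_id=3 -> matches Fiona
  - ticket 9 (Bad redirect): agent_id=1 -> matches Chris
All 9 rows appear; 1 has NULL agent.

SQL:
SELECT a.title, b.name AS agent
FROM tickets a
LEFT JOIN agents b ON a.agent_id = b.id

Result:
title          | agent
---------------+------
Off by one     | Fiona
Race condition | Mia  
Wrong timezone | NULL 
Login fails    | Bob  
Memory leak    | Mia  
Missing icon   | Chris
Broken link    | Bob  
Slow page load | Fiona
Bad redirect   | Chris


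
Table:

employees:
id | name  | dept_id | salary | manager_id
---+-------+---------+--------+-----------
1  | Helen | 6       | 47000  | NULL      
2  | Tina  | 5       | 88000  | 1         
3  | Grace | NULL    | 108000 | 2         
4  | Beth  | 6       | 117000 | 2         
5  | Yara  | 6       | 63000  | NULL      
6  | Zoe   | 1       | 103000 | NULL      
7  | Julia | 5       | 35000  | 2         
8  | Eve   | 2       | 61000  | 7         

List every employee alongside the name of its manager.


This is a self-join: employees is joined to a second copy of itself, matching each row's manager_id to another row's id. Use LEFT JOIN so rows with manager_id=NULL are kept.
  - employee 1 (Helen): manager_id=NULL -> NULL
  - employee 2 (Tina): manager_id=1 -> Helen
  - employee 3 (Grace): manager_id=2 -> Tina
  - employee 4 (Beth): manager_id=2 -> Tina
  - employee 5 (Yara): manager_id=NULL -> NULL
  - employee 6 (Zoe): manager_id=NULL -> NULL
  - employee 7 (Julia): manager_id=2 -> Tina
  - employee 8 (Eve): manager_id=7 -> Julia

SQL:
SELECT a.name AS item, b.name AS manager
FROM employees a
LEFT JOIN employees b ON a.manager_id = b.id

Result:
item  | manager
------+--------
Helen | NULL   
Tina  | Helen  
Grace | Tina   
Beth  | Tina   
Yara  | NULL   
Zoe   | NULL   
Julia | Tina   
Eve   | Julia  


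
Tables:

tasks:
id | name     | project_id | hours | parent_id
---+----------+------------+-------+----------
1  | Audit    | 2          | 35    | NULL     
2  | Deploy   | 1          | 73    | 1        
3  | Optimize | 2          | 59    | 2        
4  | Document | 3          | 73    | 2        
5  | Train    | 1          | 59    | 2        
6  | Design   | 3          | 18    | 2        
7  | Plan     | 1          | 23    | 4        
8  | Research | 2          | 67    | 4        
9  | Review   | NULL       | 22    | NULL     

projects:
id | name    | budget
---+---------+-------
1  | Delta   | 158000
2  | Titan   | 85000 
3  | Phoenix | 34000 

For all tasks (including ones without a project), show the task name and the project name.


LEFT JOIN keeps every row from tasks (the left table); where project_id has no match in projects, the project columns become NULL. Walk through each task:
  - task 1 (Audit): project_id=2 -> matches Titan
  - task 2 (Deploy): project_id=1 -> matches Delta
  - task 3 (Optimize): project_id=2 -> matches Titan
  - task 4 (Document): project_id=3 -> matches Phoenix
  - task 5 (Train): project_id=1 -> matches Delta
  - task 6 (Design): project_id=3 -> matches Phoenix
  - task 7 (Plan): project_id=1 -> matches Delta
  - task 8 (Research): project_id=2 -> matches Titan
  - task 9 (Review): project_id=NULL, no match -> kept with NULL
All 9 rows appear; 1 has NULL project.

SQL:
SELECT a.name, b.name AS project
FROM tasks a
LEFT JOIN projects b ON a.project_id = b.id

Result:
name     | project
---------+--------
Audit    | Titan  
Deploy   | Delta  
Optimize | Titan  
Document | Phoenix
Train    | Delta  
Design   | Phoenix
Plan     | Delta  
Research | Titan  
Review   | NULL   


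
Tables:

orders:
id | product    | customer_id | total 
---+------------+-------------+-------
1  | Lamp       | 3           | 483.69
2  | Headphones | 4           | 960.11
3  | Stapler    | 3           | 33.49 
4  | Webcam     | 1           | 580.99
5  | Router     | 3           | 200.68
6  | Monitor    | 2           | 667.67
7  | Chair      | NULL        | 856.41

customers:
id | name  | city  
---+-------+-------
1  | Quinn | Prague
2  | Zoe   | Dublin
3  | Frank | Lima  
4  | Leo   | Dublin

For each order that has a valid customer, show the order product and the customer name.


INNER JOIN keeps only orders rows whose customer_id matches an id in customers. Walk through each order:
  - order 1 (Lamp): customer_id=3 -> matches Frank
  - order 2 (Headphones): customer_id=4 -> matches Leo
  - order 3 (Stapler): customer_id=3 -> matches Frank
  - order 4 (Webcam): customer_id=1 -> matches Quinn
  - order 5 (Router): customer_id=3 -> matches Frank
  - order 6 (Monitor): customer_id=2 -> matches Zoe
  - order 7 (Chair): customer_id=NULL, no match -> dropped
So 1 of 7 rows is dropped.

SQL:
SELECT a.product, b.name AS customer
FROM orders a
INNER JOIN customers b ON a.customer_id = b.id

Result:
product    | customer
-----------+---------
Lamp       | Frank   
Headphones | Leo     
Stapler    | Frank   
Webcam     | Quinn   
Router     | Frank   
Monitor    | Zoe     


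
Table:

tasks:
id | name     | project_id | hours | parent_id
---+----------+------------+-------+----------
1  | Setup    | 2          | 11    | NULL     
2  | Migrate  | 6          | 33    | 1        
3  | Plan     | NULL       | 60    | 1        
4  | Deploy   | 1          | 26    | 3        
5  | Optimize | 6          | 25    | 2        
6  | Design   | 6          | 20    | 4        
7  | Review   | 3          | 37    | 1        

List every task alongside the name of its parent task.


This is a self-join: tasks is joined to a second copy of itself, matching each row's parent_id to another row's id. Use LEFT JOIN so rows with parent_id=NULL are kept.
  - task 1 (Setup): parent_id=NULL -> NULL
  - task 2 (Migrate): parent_id=1 -> Setup
  - task 3 (Plan): parent_id=1 -> Setup
  - task 4 (Deploy): parent_id=3 -> Plan
  - task 5 (Optimize): parent_id=2 -> Migrate
  - task 6 (Design): parent_id=4 -> Deploy
  - task 7 (Review): parent_id=1 -> Setup

SQL:
SELECT a.name AS item, b.name AS parent
FROM tasks a
LEFT JOIN tasks b ON a.parent_id = b.id

Result:
item     | parent 
---------+--------
Setup    | NULL   
Migrate  | Setup  
Plan     | Setup  
Deploy   | Plan   
Optimize | Migrate
Design   | Deploy 
Review   | Setup  


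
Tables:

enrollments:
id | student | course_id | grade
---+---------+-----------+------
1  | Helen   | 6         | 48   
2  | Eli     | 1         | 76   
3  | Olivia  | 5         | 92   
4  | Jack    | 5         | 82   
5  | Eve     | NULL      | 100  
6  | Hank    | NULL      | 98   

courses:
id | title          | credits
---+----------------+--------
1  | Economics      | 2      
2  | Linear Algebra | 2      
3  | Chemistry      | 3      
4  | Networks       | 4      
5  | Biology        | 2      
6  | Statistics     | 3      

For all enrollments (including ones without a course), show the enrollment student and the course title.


LEFT JOIN keeps every row from enrollments (the left table); where course_id has no match in courses, the course columns become NULL. Walk through each enrollment:
  - enrollment 1 (Helen): course_id=6 -> matches Statistics
  - enrollment 2 (Eli): course_id=1 -> matches Economics
  - enrollment 3 (Olivia): course_id=5 -> matches Biology
  - enrollment 4 (Jack): course_id=5 -> matches Biology
  - enrollment 5 (Eve): course_id=NULL, no match -> kept with NULL
  - enrollment 6 (Hank): course_id=NULL, no match -> kept with NULL
All 6 rows appear; 2 have NULL course.

SQL:
SELECT a.student, b.title AS course
FROM enrollments a
LEFT JOIN courses b ON a.course_id = b.id

Result:
student | course    
--------+-----------
Helen   | Statistics
Eli     | Economics 
Olivia  | Biology   
Jack    | Biology   
Eve     | NULL      
Hank    | NULL      


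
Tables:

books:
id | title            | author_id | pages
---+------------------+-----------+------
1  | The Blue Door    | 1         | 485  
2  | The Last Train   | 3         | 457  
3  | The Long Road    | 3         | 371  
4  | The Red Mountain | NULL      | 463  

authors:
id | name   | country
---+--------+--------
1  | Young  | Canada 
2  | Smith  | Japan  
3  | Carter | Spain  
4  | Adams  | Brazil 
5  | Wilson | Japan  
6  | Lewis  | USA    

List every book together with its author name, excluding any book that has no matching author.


INNER JOIN keeps only books rows whose author_id matches an id in authors. Walk through each book:
  - book 1 (The Blue Door): author_id=1 -> matches Young
  - book 2 (The Last Train): author_id=3 -> matches Carter
  - book 3 (The Long Road): author_id=3 -> matches Carter
  - book 4 (The Red Mountain): author_id=NULL, no match -> dropped
So 1 of 4 rows is dropped.

SQL:
SELECT a.title, b.name AS author
FROM books a
INNER JOIN authors b ON a.author_id = b.id

Result:
title          | author
---------------+-------
The Blue Door  | Young 
The Last Train | Carter
The Long Road  | Carter


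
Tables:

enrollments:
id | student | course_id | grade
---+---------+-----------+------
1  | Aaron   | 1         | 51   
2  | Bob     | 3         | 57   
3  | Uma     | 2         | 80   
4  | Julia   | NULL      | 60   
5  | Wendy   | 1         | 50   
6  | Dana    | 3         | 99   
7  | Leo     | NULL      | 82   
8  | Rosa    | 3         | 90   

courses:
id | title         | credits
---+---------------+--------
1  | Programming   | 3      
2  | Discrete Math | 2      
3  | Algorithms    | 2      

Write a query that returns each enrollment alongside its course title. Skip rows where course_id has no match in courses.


INNER JOIN keeps only enrollments rows whose course_id matches an id in courses. Walk through each enrollment:
  - enrollment 1 (Aaron): course_id=1 -> matches Programming
  - enrollment 2 (Bob): course_id=3 -> matches Algorithms
  - enrollment 3 (Uma): course_id=2 -> matches Discrete Math
  - enrollment 4 (Julia): course_id=NULL, no match -> dropped
  - enrollment 5 (Wendy): course_id=1 -> matches Programming
  - enrollment 6 (Dana): course_id=3 -> matches Algorithms
  - enrollment 7 (Leo): course_id=NULL, no match -> dropped
  - enrollment 8 (Rosa): course_id=3 -> matches Algorithms
So 2 of 8 rows are dropped.

SQL:
SELECT a.student, b.title AS course
FROM enrollments a
INNER JOIN courses b ON a.course_id = b.id

Result:
student | course       
--------+--------------
Aaron   | Programming  
Bob     | Algorithms   
Uma     | Discrete Math
Wendy   | Programming  
Dana    | Algorithms   
Rosa    | Algorithms   


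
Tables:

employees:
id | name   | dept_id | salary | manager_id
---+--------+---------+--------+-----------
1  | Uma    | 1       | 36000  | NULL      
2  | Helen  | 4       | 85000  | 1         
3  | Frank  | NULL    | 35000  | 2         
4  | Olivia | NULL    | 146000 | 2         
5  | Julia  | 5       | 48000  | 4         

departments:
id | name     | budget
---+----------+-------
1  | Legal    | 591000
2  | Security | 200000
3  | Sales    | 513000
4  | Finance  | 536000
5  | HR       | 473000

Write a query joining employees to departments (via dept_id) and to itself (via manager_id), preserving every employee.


Two LEFT JOINs from the same base table employees: one to departments via dept_id, one to employees itself via manager_id. Both are LEFT so every employee is preserved.
Match against departments:
  - employee 1 (Uma): dept_id=1 -> matches Legal
  - employee 2 (Helen): dept_id=4 -> matches Finance
  - employee 3 (Frank): dept_id=NULL, no match -> kept with NULL
  - employee 4 (Olivia): dept_id=NULL, no match -> kept with NULL
  - employee 5 (Julia): dept_id=5 -> matches HR
Match against employees (self):
  - employee 1 (Uma): manager_id=NULL -> NULL
  - employee 2 (Helen): manager_id=1 -> Uma
  - employee 3 (Frank): manager_id=2 -> Helen
  - employee 4 (Olivia): manager_id=2 -> Helen
  - employee 5 (Julia): manager_id=4 -> Olivia

SQL:
SELECT a.name, b.name AS department, c.name AS manager
FROM employees a
LEFT JOIN departments b ON a.dept_id = b.id
LEFT JOIN employees c ON a.manager_id = c.id

Result:
name   | department | manager
-------+------------+--------
Uma    | Legal      | NULL   
Helen  | Finance    | Uma    
Frank  | NULL       | Helen  
Olivia | NULL       | Helen  
Julia  | HR         | Olivia 


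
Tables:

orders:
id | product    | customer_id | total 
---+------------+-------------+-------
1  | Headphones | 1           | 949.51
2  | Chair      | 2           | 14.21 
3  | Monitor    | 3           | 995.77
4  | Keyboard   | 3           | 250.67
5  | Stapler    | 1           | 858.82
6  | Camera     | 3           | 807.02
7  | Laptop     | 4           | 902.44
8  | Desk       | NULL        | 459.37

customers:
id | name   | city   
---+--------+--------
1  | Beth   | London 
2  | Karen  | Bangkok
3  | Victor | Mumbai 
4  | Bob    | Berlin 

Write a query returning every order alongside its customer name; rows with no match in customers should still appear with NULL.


LEFT JOIN keeps every row from orders (the left table); where customer_id has no match in customers, the customer columns become NULL. Walk through each order:
  - order 1 (Headphones): customer_id=1 -> matches Beth
  - order 2 (Chair): customer_id=2 -> matches Karen
  - order 3 (Monitor): customer_id=3 -> matches Victor
  - order 4 (Keyboard): customer_id=3 -> matches Victor
  - order 5 (Stapler): customer_id=1 -> matches Beth
  - order 6 (Camera): customer_id=3 -> matches Victor
  - order 7 (Laptop): customer_id=4 -> matches Bob
  - order 8 (Desk): customer_id=NULL, no match -> kept with NULL
All 8 rows appear; 1 has NULL customer.

SQL:
SELECT a.product, b.name AS customer
FROM orders a
LEFT JOIN customers b ON a.customer_id = b.id

Result:
product    | customer
-----------+---------
Headphones | Beth    
Chair      | Karen   
Monitor    | Victor  
Keyboard   | Victor  
Stapler    | Beth    
Camera     | Victor  
Laptop     | Bob     
Desk       | NULL    


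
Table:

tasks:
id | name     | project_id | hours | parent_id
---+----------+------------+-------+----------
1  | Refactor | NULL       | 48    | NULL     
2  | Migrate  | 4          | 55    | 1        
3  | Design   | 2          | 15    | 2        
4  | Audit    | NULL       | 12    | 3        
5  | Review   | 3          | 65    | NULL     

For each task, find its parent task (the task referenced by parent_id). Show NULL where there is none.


This is a self-join: tasks is joined to a second copy of itself, matching each row's parent_id to another row's id. Use LEFT JOIN so rows with parent_id=NULL are kept.
  - task 1 (Refactor): parent_id=NULL -> NULL
  - task 2 (Migrate): parent_id=1 -> Refactor
  - task 3 (Design): parent_id=2 -> Migrate
  - task 4 (Audit): parent_id=3 -> Design
  - task 5 (Review): parent_id=NULL -> NULL

SQL:
SELECT a.name AS item, b.name AS parent
FROM tasks a
LEFT JOIN tasks b ON a.parent_id = b.id

Result:
item     | parent  
---------+---------
Refactor | NULL    
Migrate  | Refactor
Design   | Migrate 
Audit    | Design  
Review   | NULL    


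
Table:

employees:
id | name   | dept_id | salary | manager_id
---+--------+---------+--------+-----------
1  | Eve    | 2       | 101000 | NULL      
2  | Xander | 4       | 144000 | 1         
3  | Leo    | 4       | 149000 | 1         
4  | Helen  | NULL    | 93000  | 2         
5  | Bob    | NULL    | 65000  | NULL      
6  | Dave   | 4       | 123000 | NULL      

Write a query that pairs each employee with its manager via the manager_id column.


This is a self-join: employees is joined to a second copy of itself, matching each row's manager_id to another row's id. Use LEFT JOIN so rows with manager_id=NULL are kept.
  - employee 1 (Eve): manager_id=NULL -> NULL
  - employee 2 (Xander): manager_id=1 -> Eve
  - employee 3 (Leo): manager_id=1 -> Eve
  - employee 4 (Helen): manager_id=2 -> Xander
  - employee 5 (Bob): manager_id=NULL -> NULL
  - employee 6 (Dave): manager_id=NULL -> NULL

SQL:
SELECT a.name AS item, b.name AS manager
FROM employees a
LEFT JOIN employees b ON a.manager_id = b.id

Result:
item   | manager
-------+--------
Eve    | NULL   
Xander | Eve    
Leo    | Eve    
Helen  | Xander 
Bob    | NULL   
Dave   | NULL   


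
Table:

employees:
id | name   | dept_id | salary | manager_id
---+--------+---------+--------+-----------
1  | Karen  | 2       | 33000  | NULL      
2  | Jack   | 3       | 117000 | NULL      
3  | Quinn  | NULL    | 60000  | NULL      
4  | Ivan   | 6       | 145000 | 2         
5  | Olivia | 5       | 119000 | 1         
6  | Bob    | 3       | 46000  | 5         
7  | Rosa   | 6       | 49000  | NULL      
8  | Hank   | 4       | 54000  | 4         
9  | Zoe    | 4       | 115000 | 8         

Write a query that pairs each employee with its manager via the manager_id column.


This is a self-join: employees is joined to a second copy of itself, matching each row's manager_id to another row's id. Use LEFT JOIN so rows with manager_id=NULL are kept.
  - employee 1 (Karen): manager_id=NULL -> NULL
  - employee 2 (Jack): manager_id=NULL -> NULL
  - employee 3 (Quinn): manager_id=NULL -> NULL
  - employee 4 (Ivan): manager_id=2 -> Jack
  - employee 5 (Olivia): manager_id=1 -> Karen
  - employee 6 (Bob): manager_id=5 -> Olivia
  - employee 7 (Rosa): manager_id=NULL -> NULL
  - employee 8 (Hank): manager_id=4 -> Ivan
  - employee 9 (Zoe): manager_id=8 -> Hank

SQL:
SELECT a.name AS item, b.name AS manager
FROM employees a
LEFT JOIN employees b ON a.manager_id = b.id

Result:
item   | manager
-------+--------
Karen  | NULL   
Jack   | NULL   
Quinn  | NULL   
Ivan   | Jack   
Olivia | Karen  
Bob    | Olivia 
Rosa   | NULL   
Hank   | Ivan   
Zoe    | Hank   


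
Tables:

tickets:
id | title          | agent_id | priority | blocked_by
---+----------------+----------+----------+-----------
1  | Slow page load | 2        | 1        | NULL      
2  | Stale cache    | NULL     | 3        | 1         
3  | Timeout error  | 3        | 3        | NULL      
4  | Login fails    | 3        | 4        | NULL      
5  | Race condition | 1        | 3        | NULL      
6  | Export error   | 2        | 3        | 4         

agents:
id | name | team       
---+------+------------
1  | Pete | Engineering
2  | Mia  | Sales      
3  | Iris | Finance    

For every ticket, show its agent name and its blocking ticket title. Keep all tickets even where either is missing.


Two LEFT JOINs from the same base table tickets: one to agents via agent_id, one to tickets itself via blocked_by. Both are LEFT so every ticket is preserved.
Match against agents:
  - ticket 1 (Slow page load): agent_id=2 -> matches Mia
  - ticket 2 (Stale cache): agent_id=NULL, no match -> kept with NULL
  - ticket 3 (Timeout error): agent_id=3 -> matches Iris
  - ticket 4 (Login fails): agent_id=3 -> matches Iris
  - ticket 5 (Race condition): agent_id=1 -> matches Pete
  - ticket 6 (Export error): agent_id=2 -> matches Mia
Match against tickets (self):
  - ticket 1 (Slow page load): blocked_by=NULL -> NULL
  - ticket 2 (Stale cache): blocked_by=1 -> Slow page load
  - ticket 3 (Timeout error): blocked_by=NULL -> NULL
  - ticket 4 (Login fails): blocked_by=NULL -> NULL
  - ticket 5 (Race condition): blocked_by=NULL -> NULL
  - ticket 6 (Export error): blocked_by=4 -> Login fails

SQL:
SELECT a.title, b.name AS agent, c.title AS blocked_by
FROM tickets a
LEFT JOIN agents b ON a.agent_id = b.id
LEFT JOIN tickets c ON a.blocked_by = c.id

Result:
title          | agent | blocked_by    
---------------+-------+---------------
Slow page load | Mia   | NULL          
Stale cache    | NULL  | Slow page load
Timeout error  | Iris  | NULL          
Login fails    | Iris  | NULL          
Race condition | Pete  | NULL          
Export error   | Mia   | Login fails   


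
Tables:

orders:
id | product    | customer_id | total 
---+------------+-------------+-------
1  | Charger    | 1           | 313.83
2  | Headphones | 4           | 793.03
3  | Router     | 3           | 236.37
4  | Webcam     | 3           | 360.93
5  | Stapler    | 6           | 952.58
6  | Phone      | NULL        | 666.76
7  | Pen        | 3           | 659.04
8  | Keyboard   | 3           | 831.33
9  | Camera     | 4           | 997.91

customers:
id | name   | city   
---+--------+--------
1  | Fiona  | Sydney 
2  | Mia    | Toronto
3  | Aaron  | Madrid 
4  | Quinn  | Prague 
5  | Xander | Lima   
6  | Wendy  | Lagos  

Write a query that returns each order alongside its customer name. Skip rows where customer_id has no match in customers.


INNER JOIN keeps only orders rows whose customer_id matches an id in customers. Walk through each order:
  - order 1 (Charger): customer_id=1 -> matches Fiona
  - order 2 (Headphones): customer_id=4 -> matches Quinn
  - order 3 (Router): customer_id=3 -> matches Aaron
  - order 4 (Webcam): customer_id=3 -> matches Aaron
  - order 5 (Stapler): customer_id=6 -> matches Wendy
  - order 6 (Phone): customer_id=NULL, no match -> dropped
  - order 7 (Pen): customer_id=3 -> matches Aaron
  - order 8 (Keyboard): customer_id=3 -> matches Aaron
  - order 9 (Camera): customer_id=4 -> matches Quinn
So 1 of 9 rows is dropped.

SQL:
SELECT a.product, b.name AS customer
FROM orders a
INNER JOIN customers b ON a.customer_id = b.id

Result:
product    | customer
-----------+---------
Charger    | Fiona   
Headphones | Quinn   
Router     | Aaron   
Webcam     | Aaron   
Stapler    | Wendy   
Pen        | Aaron   
Keyboard   | Aaron   
Camera     | Quinn   


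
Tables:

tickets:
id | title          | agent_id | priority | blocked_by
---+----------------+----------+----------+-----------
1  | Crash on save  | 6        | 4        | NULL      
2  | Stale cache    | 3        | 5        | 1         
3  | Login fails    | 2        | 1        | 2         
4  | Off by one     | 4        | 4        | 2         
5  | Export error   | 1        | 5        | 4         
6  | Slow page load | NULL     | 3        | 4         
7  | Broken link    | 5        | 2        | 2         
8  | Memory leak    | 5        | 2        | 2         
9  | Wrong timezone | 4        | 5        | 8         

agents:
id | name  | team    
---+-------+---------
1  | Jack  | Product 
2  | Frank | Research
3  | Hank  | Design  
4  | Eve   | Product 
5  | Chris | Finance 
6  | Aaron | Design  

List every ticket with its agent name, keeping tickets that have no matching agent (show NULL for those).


LEFT JOIN keeps every row from tickets (the left table); where agent_id has no match in agents, the agent columns become NULL. Walk through each ticket:
  - ticket 1 (Crash on save): agent_id=6 -> matches Aaron
  - ticket 2 (Stale cache): agent_id=3 -> matches Hank
  - ticket 3 (Login fails): agent_id=2 -> matches Frank
  - ticket 4 (Off by one): agent_id=4 -> matches Eve
  - ticket 5 (Export error): agent_id=1 -> matches Jack
  - ticket 6 (Slow page load): agent_id=NULL, no match -> kept with NULL
  - ticket 7 (Broken link): agent_id=5 -> matches Chris
  - ticket 8 (Memory leak): agent_id=5 -> matches Chris
  - ticket 9 (Wrong timezone): agent_id=4 -> matches Eve
All 9 rows appear; 1 has NULL agent.

SQL:
SELECT a.title, b.name AS agent
FROM tickets a
LEFT JOIN agents b ON a.agent_id = b.id

Result:
title          | agent
---------------+------
Crash on save  | Aaron
Stale cache    | Hank 
Login fails    | Frank
Off by one     | Eve  
Export error   | Jack 
Slow page load | NULL 
Broken link    | Chris
Memory leak    | Chris
Wrong timezone | Eve  
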